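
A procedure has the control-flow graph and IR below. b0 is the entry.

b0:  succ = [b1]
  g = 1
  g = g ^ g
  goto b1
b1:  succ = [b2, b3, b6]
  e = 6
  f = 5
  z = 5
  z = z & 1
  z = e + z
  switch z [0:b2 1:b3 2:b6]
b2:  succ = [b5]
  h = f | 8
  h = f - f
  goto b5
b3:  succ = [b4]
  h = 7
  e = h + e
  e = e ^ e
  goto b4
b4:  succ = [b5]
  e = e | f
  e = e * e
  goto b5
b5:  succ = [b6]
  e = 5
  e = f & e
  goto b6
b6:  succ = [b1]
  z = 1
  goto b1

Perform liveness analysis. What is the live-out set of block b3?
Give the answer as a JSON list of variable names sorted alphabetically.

Answer: ["e", "f"]

Working:
def/use:
  b0: def={g} ue=∅
  b1: def={e,f,z} ue=∅
  b2: def={h} ue={f}
  b3: def={e,h} ue={e}
  b4: def={e} ue={e,f}
  b5: def={e} ue={f}
  b6: def={z} ue=∅

Live sets:
  b0: in=∅ out=∅
  b1: in=∅ out={e,f}
  b2: in={f} out={f}
  b3: in={e,f} out={e,f}
  b4: in={e,f} out={f}
  b5: in={f} out=∅
  b6: in=∅ out=∅

live-out(b3) = ["e", "f"]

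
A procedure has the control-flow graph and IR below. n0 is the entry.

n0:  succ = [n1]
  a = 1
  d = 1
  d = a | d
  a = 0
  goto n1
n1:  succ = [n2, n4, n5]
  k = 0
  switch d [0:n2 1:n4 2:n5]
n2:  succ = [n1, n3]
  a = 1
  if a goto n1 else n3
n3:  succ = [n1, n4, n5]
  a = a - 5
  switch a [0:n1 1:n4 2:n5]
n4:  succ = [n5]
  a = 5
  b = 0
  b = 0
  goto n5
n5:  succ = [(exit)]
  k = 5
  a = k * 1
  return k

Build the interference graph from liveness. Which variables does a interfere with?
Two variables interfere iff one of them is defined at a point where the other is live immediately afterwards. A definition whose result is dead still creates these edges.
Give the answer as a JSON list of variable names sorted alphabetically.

Answer: ["d", "k"]

Derivation:
def/use:
  n0: {a,d} / ∅
  n1: {k} / {d}
  n2: {a} / ∅
  n3: {a} / {a}
  n4: {a,b} / ∅
  n5: {a,k} / ∅

Backward fixpoint:
  n0 li=∅ lo={d}
  n1 li={d} lo={d}
  n2 li={d} lo={a,d}
  n3 li={a,d} lo={d}
  n4 li=∅ lo=∅
  n5 li=∅ lo=∅

Interfere edges:
  a — {d,k}
  b — ∅
  d — {a,k}
  k — {a,d}

N(a) = ["d", "k"]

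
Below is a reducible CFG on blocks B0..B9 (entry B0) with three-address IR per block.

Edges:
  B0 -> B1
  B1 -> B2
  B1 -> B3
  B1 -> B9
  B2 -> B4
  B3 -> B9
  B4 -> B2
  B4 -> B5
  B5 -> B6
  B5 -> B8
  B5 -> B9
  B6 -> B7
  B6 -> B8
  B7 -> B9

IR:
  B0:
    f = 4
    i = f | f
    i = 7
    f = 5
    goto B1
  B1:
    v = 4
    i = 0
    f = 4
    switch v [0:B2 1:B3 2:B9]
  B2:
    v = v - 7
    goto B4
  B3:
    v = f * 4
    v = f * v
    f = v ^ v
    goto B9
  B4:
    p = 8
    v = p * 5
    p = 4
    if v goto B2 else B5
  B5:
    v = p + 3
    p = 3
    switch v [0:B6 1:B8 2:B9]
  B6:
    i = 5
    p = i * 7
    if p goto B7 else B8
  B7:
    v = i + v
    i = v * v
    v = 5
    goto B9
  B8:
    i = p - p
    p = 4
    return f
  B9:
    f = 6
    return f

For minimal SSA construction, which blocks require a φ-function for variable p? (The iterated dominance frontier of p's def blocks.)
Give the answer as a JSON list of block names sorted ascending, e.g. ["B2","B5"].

idom tree: B1←B0 B2←B1 B3←B1 B4←B2 B5←B4 B6←B5 B7←B6 B8←B5 B9←B1
Dom∩ at merges:
  B2: preds {B1,B4}: {B0,B1} ∩ {B0,B1,B2,B4} = {B0,B1}; idom=B1
  B8: preds {B5,B6}: {B0,B1,B2,B4,B5} ∩ {B0,B1,B2,B4,B5,B6} = {B0,B1,B2,B4,B5}; idom=B5
  B9: preds {B1,B3,B5,B7}: {B0,B1} ∩ {B0,B1,B3} ∩ {B0,B1,B2,B4,B5} ∩ {B0,B1,B2,B4,B5,B6,B7} = {B0,B1}; idom=B1

DF derivation:
  join B2 pred B1: · stop@B1
  join B2 pred B4: B4→B2 stop@B1
  join B8 pred B5: · stop@B5
  join B8 pred B6: B6 stop@B5
  join B9 pred B1: · stop@B1
  join B9 pred B3: B3 stop@B1
  join B9 pred B5: B5→B4→B2 stop@B1
  join B9 pred B7: B7→B6→B5→B4→B2 stop@B1
  DF(B0)=∅
  DF(B1)=∅
  DF(B2)={B2,B9}
  DF(B3)={B9}
  DF(B4)={B2,B9}
  DF(B5)={B9}
  DF(B6)={B8,B9}
  DF(B7)={B9}
  DF(B8)=∅
  DF(B9)=∅

φ for p: defs {B4,B5,B6,B8}
  DF⁺ = {B2,B8,B9}

Answer: ["B2", "B8", "B9"]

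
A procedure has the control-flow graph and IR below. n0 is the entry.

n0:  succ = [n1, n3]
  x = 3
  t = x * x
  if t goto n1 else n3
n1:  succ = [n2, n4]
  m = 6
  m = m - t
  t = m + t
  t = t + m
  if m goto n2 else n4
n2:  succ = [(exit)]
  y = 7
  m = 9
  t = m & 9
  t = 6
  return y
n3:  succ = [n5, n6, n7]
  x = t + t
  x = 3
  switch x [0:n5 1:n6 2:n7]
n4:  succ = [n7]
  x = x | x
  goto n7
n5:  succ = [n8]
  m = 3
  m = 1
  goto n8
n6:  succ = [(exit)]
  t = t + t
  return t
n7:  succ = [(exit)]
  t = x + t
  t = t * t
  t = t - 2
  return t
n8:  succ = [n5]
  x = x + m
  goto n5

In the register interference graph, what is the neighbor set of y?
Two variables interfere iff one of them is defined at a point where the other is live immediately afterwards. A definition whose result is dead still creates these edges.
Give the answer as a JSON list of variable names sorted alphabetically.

Block summaries:
  n0: def={t,x} ue=∅
  n1: def={m,t} ue={t}
  n2: def={m,t,y} ue=∅
  n3: def={x} ue={t}
  n4: def={x} ue={x}
  n5: def={m} ue=∅
  n6: def={t} ue={t}
  n7: def={t} ue={t,x}
  n8: def={x} ue={m,x}

Liveness:
  n0 li=∅ lo={t,x}
  n1 li={t,x} lo={t,x}
  n2 li=∅ lo=∅
  n3 li={t} lo={t,x}
  n4 li={t,x} lo={t,x}
  n5 li={x} lo={m,x}
  n6 li={t} lo=∅
  n7 li={t,x} lo=∅
  n8 li={m,x} lo={x}

Interference:
  m↔{t,x,y}
  t↔{m,x,y}
  x↔{m,t}
  y↔{m,t}

N(y) = ["m", "t"]

Answer: ["m", "t"]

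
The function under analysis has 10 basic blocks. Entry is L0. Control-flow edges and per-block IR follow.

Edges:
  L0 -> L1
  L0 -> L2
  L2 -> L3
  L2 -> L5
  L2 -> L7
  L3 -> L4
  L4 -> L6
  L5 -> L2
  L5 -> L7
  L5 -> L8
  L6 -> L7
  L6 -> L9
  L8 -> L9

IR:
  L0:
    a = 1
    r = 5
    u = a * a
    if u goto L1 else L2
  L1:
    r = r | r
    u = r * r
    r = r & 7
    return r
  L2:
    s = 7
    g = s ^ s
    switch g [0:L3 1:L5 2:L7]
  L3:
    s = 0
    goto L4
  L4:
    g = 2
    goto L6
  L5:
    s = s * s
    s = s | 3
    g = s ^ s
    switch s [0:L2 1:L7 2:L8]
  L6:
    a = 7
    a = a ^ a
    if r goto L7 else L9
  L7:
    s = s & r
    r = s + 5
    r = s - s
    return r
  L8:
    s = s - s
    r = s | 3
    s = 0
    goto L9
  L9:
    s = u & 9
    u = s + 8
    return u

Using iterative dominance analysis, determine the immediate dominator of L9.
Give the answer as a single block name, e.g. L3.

Answer: L2

Derivation:
idom tree: L1←L0 L2←L0 L3←L2 L4←L3 L5←L2 L6←L4 L7←L2 L8←L5 L9←L2
Dom at joins:
  L2: preds {L0,L5}: {L0} ∩ {L0,L2,L5} = {L0}; idom=L0
  L7: preds {L2,L5,L6}: {L0,L2} ∩ {L0,L2,L5} ∩ {L0,L2,L3,L4,L6} = {L0,L2}; idom=L2
  L9: preds {L6,L8}: {L0,L2,L3,L4,L6} ∩ {L0,L2,L5,L8} = {L0,L2}; idom=L2

idom(L9) = L2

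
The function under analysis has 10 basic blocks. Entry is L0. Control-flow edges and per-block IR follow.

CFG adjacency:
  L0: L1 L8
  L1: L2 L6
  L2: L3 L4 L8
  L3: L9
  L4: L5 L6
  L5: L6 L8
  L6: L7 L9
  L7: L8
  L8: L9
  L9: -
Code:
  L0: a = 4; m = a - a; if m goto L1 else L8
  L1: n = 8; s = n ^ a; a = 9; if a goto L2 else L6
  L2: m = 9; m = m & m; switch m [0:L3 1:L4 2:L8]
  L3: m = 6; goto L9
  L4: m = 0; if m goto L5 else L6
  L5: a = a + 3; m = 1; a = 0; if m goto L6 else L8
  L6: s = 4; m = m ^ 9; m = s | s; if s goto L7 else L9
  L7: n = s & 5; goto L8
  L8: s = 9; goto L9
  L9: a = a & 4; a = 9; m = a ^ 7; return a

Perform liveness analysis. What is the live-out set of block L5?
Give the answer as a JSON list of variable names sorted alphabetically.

Answer: ["a", "m"]

Derivation:
def/use:
  L0: {a,m} / ∅
  L1: {a,n,s} / {a}
  L2: {m} / ∅
  L3: {m} / ∅
  L4: {m} / ∅
  L5: {a,m} / {a}
  L6: {m,s} / {m}
  L7: {n} / {s}
  L8: {s} / ∅
  L9: {a,m} / {a}

Backward fixpoint:
  L0: in=∅ out={a,m}
  L1: in={a,m} out={a,m}
  L2: in={a} out={a}
  L3: in={a} out={a}
  L4: in={a} out={a,m}
  L5: in={a} out={a,m}
  L6: in={a,m} out={a,s}
  L7: in={a,s} out={a}
  L8: in={a} out={a}
  L9: in={a} out=∅

live-out(L5) = ["a", "m"]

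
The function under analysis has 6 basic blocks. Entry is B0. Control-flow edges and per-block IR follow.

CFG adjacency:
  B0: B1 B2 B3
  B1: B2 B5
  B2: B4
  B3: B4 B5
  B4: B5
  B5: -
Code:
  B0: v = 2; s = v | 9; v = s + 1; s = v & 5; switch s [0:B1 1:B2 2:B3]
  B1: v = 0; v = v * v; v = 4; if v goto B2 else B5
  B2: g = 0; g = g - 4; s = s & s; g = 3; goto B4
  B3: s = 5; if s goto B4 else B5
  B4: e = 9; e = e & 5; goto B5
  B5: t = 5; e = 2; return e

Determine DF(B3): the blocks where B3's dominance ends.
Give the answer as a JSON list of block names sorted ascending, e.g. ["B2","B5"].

Answer: ["B4", "B5"]

Working:
idom tree: B1←B0 B2←B0 B3←B0 B4←B0 B5←B0
Join-block Dom:
  B2: preds {B0,B1}: {B0} ∩ {B0,B1} = {B0}; idom=B0
  B4: preds {B2,B3}: {B0,B2} ∩ {B0,B3} = {B0}; idom=B0
  B5: preds {B1,B3,B4}: {B0,B1} ∩ {B0,B3} ∩ {B0,B4} = {B0}; idom=B0

Frontier:
  join B2 pred B0: · stop@B0
  join B2 pred B1: B1 stop@B0
  join B4 pred B2: B2 stop@B0
  join B4 pred B3: B3 stop@B0
  join B5 pred B1: B1 stop@B0
  join B5 pred B3: B3 stop@B0
  join B5 pred B4: B4 stop@B0
  DF(B0)=∅
  DF(B1)={B2,B5}
  DF(B2)={B4}
  DF(B3)={B4,B5}
  DF(B4)={B5}
  DF(B5)=∅

DF(B3) = ["B4", "B5"]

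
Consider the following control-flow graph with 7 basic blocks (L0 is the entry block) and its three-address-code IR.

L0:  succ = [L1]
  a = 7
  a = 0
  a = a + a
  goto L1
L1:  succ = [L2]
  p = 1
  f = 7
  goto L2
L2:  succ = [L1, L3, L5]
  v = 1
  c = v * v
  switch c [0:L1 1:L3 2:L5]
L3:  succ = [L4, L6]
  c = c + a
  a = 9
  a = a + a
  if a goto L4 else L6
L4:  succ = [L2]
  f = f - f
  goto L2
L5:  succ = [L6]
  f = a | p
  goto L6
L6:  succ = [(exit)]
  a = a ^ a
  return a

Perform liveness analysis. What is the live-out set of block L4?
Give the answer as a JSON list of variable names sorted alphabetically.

Block summaries:
  L0: def={a} ue=∅
  L1: def={f,p} ue=∅
  L2: def={c,v} ue=∅
  L3: def={a,c} ue={a,c}
  L4: def={f} ue={f}
  L5: def={f} ue={a,p}
  L6: def={a} ue={a}

Backward fixpoint:
  L0: in=∅ out={a}
  L1: in={a} out={a,f,p}
  L2: in={a,f,p} out={a,c,f,p}
  L3: in={a,c,f,p} out={a,f,p}
  L4: in={a,f,p} out={a,f,p}
  L5: in={a,p} out={a}
  L6: in={a} out=∅

live-out(L4) = ["a", "f", "p"]

Answer: ["a", "f", "p"]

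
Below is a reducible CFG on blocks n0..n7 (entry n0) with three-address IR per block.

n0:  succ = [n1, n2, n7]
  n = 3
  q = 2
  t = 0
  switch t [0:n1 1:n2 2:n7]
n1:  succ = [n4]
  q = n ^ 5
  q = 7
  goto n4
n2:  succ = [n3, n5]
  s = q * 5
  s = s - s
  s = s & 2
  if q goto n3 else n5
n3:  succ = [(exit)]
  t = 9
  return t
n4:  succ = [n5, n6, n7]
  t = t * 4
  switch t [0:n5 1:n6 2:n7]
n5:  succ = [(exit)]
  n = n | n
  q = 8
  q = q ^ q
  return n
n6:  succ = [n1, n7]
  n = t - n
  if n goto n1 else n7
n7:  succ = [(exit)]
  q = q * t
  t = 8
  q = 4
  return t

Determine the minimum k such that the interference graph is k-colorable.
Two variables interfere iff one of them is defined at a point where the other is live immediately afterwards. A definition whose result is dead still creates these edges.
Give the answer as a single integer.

Answer: 3

Derivation:
Per-block:
  n0: def={n,q,t} ue=∅
  n1: def={q} ue={n}
  n2: def={s} ue={q}
  n3: def={t} ue=∅
  n4: def={t} ue={t}
  n5: def={n,q} ue={n}
  n6: def={n} ue={n,t}
  n7: def={q,t} ue={q,t}

Live sets:
  live n0: ∅→{n,q,t}
  live n1: {n,t}→{n,q,t}
  live n2: {n,q}→{n}
  live n3: ∅→∅
  live n4: {n,q,t}→{n,q,t}
  live n5: {n}→∅
  live n6: {n,q,t}→{n,q,t}
  live n7: {q,t}→∅

Conflict graph:
  n — {q,s,t}
  q — {n,s,t}
  s — {n,q}
  t — {n,q}

Chromatic number:
  lower bound: {n,q,s} mutually conflict ⇒ χ ≥ 3
  3-colouring: r0={n}  r1={q}  r2={s,t}
  χ = 3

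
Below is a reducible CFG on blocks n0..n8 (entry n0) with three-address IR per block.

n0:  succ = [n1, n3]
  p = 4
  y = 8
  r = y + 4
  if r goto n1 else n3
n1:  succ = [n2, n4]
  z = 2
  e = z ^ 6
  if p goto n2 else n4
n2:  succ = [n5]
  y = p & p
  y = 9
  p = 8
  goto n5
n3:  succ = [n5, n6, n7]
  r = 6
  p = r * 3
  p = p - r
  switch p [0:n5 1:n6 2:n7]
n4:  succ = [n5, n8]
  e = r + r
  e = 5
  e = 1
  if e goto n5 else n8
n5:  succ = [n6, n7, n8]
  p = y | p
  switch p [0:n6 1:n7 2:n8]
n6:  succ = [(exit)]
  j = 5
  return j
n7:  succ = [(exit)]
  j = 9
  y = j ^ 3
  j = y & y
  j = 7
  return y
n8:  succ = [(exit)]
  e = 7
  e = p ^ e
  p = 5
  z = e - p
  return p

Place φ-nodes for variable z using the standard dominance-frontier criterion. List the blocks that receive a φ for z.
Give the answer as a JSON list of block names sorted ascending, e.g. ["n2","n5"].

idom tree: n1←n0 n2←n1 n3←n0 n4←n1 n5←n0 n6←n0 n7←n0 n8←n0
Dom at joins:
  n5: preds {n2,n3,n4}: {n0,n1,n2} ∩ {n0,n3} ∩ {n0,n1,n4} = {n0}; idom=n0
  n6: preds {n3,n5}: {n0,n3} ∩ {n0,n5} = {n0}; idom=n0
  n7: preds {n3,n5}: {n0,n3} ∩ {n0,n5} = {n0}; idom=n0
  n8: preds {n4,n5}: {n0,n1,n4} ∩ {n0,n5} = {n0}; idom=n0

DF derivation:
  n5←n2: walk n2→n1 to n0
  n5←n3: walk n3 to n0
  n5←n4: walk n4→n1 to n0
  n6←n3: walk n3 to n0
  n6←n5: walk n5 to n0
  n7←n3: walk n3 to n0
  n7←n5: walk n5 to n0
  n8←n4: walk n4→n1 to n0
  n8←n5: walk n5 to n0
  DF(n0)=∅
  DF(n1)={n5,n8}
  DF(n2)={n5}
  DF(n3)={n5,n6,n7}
  DF(n4)={n5,n8}
  DF(n5)={n6,n7,n8}
  DF(n6)=∅
  DF(n7)=∅
  DF(n8)=∅

φ for z: defs {n1,n8}
  DF⁺ = {n5,n6,n7,n8}

Answer: ["n5", "n6", "n7", "n8"]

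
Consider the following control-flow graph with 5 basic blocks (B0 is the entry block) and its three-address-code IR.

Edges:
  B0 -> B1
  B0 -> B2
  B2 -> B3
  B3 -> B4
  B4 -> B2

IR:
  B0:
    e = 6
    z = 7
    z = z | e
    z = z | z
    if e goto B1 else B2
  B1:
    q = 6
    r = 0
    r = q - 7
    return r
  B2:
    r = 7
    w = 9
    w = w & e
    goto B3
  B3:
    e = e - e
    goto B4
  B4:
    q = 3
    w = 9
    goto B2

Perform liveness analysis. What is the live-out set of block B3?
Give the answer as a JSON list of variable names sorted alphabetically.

def/use:
  B0 def {e,z} use ∅
  B1 def {q,r} use ∅
  B2 def {r,w} use {e}
  B3 def {e} use {e}
  B4 def {q,w} use ∅

Live sets:
  B0: in=∅ out={e}
  B1: in=∅ out=∅
  B2: in={e} out={e}
  B3: in={e} out={e}
  B4: in={e} out={e}

live-out(B3) = ["e"]

Answer: ["e"]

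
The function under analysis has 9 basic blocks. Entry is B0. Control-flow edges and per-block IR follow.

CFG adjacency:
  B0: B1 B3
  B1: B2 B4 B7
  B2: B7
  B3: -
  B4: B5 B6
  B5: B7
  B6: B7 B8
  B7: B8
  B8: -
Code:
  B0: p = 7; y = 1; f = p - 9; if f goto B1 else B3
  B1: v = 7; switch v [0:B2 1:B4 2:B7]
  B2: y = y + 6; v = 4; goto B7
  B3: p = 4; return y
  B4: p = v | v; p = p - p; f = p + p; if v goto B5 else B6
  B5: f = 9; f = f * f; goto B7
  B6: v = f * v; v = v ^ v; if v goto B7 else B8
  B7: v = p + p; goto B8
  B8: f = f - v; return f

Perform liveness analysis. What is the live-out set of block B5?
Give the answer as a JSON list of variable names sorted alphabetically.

Per-block:
  B0: {f,p,y} / ∅
  B1: {v} / ∅
  B2: {v,y} / {y}
  B3: {p} / {y}
  B4: {f,p} / {v}
  B5: {f} / ∅
  B6: {v} / {f,v}
  B7: {v} / {p}
  B8: {f} / {f,v}

Live sets:
  B0: in=∅ out={f,p,y}
  B1: in={f,p,y} out={f,p,v,y}
  B2: in={f,p,y} out={f,p}
  B3: in={y} out=∅
  B4: in={v} out={f,p,v}
  B5: in={p} out={f,p}
  B6: in={f,p,v} out={f,p,v}
  B7: in={f,p} out={f,v}
  B8: in={f,v} out=∅

live-out(B5) = ["f", "p"]

Answer: ["f", "p"]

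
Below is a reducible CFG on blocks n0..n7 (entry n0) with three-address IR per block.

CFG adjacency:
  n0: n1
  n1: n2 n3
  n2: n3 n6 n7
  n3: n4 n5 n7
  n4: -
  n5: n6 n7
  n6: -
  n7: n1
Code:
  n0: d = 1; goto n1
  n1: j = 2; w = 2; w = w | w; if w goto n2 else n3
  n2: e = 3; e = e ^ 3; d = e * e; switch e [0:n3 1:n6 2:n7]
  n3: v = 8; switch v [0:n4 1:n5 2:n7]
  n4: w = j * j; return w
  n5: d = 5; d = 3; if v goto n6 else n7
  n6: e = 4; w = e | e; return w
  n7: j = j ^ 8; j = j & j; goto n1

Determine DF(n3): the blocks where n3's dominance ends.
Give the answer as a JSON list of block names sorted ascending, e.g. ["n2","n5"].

Answer: ["n6", "n7"]

Working:
idom tree: n1←n0 n2←n1 n3←n1 n4←n3 n5←n3 n6←n1 n7←n1
Dom∩ at merges:
  n1: preds {n0,n7}: {n0} ∩ {n0,n1,n7} = {n0}; idom=n0
  n3: preds {n1,n2}: {n0,n1} ∩ {n0,n1,n2} = {n0,n1}; idom=n1
  n6: preds {n2,n5}: {n0,n1,n2} ∩ {n0,n1,n3,n5} = {n0,n1}; idom=n1
  n7: preds {n2,n3,n5}: {n0,n1,n2} ∩ {n0,n1,n3} ∩ {n0,n1,n3,n5} = {n0,n1}; idom=n1

DF walk-up:
  join n1 pred n0: · stop@n0
  join n1 pred n7: n7→n1 stop@n0
  join n3 pred n1: · stop@n1
  join n3 pred n2: n2 stop@n1
  join n6 pred n2: n2 stop@n1
  join n6 pred n5: n5→n3 stop@n1
  join n7 pred n2: n2 stop@n1
  join n7 pred n3: n3 stop@n1
  join n7 pred n5: n5→n3 stop@n1
  n0 → ∅
  n1 → {n1}
  n2 → {n3,n6,n7}
  n3 → {n6,n7}
  n4 → ∅
  n5 → {n6,n7}
  n6 → ∅
  n7 → {n1}

DF(n3) = ["n6", "n7"]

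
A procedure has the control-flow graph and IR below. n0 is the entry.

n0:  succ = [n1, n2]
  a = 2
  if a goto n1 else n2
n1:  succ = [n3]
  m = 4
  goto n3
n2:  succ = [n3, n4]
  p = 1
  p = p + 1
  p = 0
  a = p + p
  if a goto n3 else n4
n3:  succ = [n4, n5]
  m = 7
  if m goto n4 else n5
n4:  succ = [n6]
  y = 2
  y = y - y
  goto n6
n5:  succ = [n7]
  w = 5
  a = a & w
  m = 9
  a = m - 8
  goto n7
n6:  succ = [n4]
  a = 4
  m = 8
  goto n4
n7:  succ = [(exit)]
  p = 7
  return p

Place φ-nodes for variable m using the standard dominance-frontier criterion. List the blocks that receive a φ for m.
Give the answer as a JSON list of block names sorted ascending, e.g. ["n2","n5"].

idom tree: n1←n0 n2←n0 n3←n0 n4←n0 n5←n3 n6←n4 n7←n5
Join-block Dom:
  n3: preds {n1,n2}: {n0,n1} ∩ {n0,n2} = {n0}; idom=n0
  n4: preds {n2,n3,n6}: {n0,n2} ∩ {n0,n3} ∩ {n0,n4,n6} = {n0}; idom=n0

Frontier:
  n3←n1: walk n1 to n0
  n3←n2: walk n2 to n0
  n4←n2: walk n2 to n0
  n4←n3: walk n3 to n0
  n4←n6: walk n6→n4 to n0
  n0 → ∅
  n1 → {n3}
  n2 → {n3,n4}
  n3 → {n4}
  n4 → {n4}
  n5 → ∅
  n6 → {n4}
  n7 → ∅

φ for m: defs {n1,n3,n5,n6}
  DF⁺ = {n3,n4}

Answer: ["n3", "n4"]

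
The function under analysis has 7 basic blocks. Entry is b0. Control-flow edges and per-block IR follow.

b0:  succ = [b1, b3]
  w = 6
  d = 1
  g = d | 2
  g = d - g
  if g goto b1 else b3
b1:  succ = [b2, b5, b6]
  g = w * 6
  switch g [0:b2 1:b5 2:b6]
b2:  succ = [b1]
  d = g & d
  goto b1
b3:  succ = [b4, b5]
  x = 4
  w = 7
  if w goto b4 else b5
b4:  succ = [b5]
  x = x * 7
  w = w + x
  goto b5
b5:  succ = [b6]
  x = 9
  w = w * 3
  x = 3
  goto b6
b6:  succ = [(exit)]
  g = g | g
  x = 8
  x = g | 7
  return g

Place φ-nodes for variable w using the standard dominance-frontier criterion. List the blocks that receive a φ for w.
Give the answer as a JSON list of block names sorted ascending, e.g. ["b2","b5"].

idom tree: b1←b0 b2←b1 b3←b0 b4←b3 b5←b0 b6←b0
Dom at joins:
  b1: preds {b0,b2}: {b0} ∩ {b0,b1,b2} = {b0}; idom=b0
  b5: preds {b1,b3,b4}: {b0,b1} ∩ {b0,b3} ∩ {b0,b3,b4} = {b0}; idom=b0
  b6: preds {b1,b5}: {b0,b1} ∩ {b0,b5} = {b0}; idom=b0

Frontier:
  b1←b0: walk · to b0
  b1←b2: walk b2→b1 to b0
  b5←b1: walk b1 to b0
  b5←b3: walk b3 to b0
  b5←b4: walk b4→b3 to b0
  b6←b1: walk b1 to b0
  b6←b5: walk b5 to b0
  b0 → ∅
  b1 → {b1,b5,b6}
  b2 → {b1}
  b3 → {b5}
  b4 → {b5}
  b5 → {b6}
  b6 → ∅

φ for w: defs {b0,b3,b4,b5}
  DF⁺ = {b5,b6}

Answer: ["b5", "b6"]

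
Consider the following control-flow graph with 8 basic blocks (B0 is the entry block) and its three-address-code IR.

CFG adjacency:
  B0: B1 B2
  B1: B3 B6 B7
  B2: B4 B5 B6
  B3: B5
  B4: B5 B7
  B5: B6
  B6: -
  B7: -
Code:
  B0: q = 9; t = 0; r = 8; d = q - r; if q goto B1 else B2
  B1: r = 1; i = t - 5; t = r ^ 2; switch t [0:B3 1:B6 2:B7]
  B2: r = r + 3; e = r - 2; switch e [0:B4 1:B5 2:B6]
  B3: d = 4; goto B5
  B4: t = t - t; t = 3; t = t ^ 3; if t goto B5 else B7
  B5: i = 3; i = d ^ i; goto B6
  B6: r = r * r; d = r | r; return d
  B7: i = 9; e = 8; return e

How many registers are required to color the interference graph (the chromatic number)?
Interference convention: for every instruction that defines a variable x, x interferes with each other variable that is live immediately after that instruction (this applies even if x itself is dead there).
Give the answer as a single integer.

Per-block:
  B0: {d,q,r,t} / ∅
  B1: {i,r,t} / {t}
  B2: {e,r} / {r}
  B3: {d} / ∅
  B4: {t} / {t}
  B5: {i} / {d}
  B6: {d,r} / {r}
  B7: {e,i} / ∅

Live sets:
  B0 li=∅ lo={d,r,t}
  B1 li={t} lo={r}
  B2 li={d,r,t} lo={d,r,t}
  B3 li={r} lo={d,r}
  B4 li={d,r,t} lo={d,r}
  B5 li={d,r} lo={r}
  B6 li={r} lo=∅
  B7 li=∅ lo=∅

Conflict graph:
  d — {e,i,q,r,t}
  e — {d,r,t}
  i — {d,r}
  q — {d,r,t}
  r — {d,e,i,q,t}
  t — {d,e,q,r}

Registers:
  clique {d,e,r,t} ⇒ need ≥ 4
  assign d→c0 e→c3 i→c2 q→c3 r→c1 t→c2 — no edge inside a register ⇒ χ ≤ 4
  χ = 4

Answer: 4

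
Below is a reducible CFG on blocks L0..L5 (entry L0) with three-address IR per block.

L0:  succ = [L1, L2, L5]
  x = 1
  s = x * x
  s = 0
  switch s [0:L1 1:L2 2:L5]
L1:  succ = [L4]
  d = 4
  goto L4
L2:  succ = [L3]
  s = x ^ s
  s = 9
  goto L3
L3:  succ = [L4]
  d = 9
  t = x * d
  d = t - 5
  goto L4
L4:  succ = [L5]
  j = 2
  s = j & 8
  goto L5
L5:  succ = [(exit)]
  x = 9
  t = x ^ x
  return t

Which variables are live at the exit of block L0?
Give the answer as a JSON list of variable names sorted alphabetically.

def/use:
  L0: {s,x} / ∅
  L1: {d} / ∅
  L2: {s} / {s,x}
  L3: {d,t} / {x}
  L4: {j,s} / ∅
  L5: {t,x} / ∅

Live sets:
  L0: in=∅ out={s,x}
  L1: in=∅ out=∅
  L2: in={s,x} out={x}
  L3: in={x} out=∅
  L4: in=∅ out=∅
  L5: in=∅ out=∅

live-out(L0) = ["s", "x"]

Answer: ["s", "x"]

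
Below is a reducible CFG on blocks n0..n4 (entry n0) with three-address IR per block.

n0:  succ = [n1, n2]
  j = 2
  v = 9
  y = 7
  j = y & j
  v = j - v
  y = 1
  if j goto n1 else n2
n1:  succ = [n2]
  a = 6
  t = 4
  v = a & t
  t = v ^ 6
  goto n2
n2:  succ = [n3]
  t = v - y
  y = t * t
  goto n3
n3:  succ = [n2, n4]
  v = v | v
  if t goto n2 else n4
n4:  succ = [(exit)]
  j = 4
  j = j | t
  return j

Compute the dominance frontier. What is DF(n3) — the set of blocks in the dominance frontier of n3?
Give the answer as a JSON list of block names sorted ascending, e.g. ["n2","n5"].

idom tree: n1←n0 n2←n0 n3←n2 n4←n3
Dom∩ at merges:
  n2: preds {n0,n1,n3}: {n0} ∩ {n0,n1} ∩ {n0,n2,n3} = {n0}; idom=n0

DF derivation:
  join n2 pred n0: · stop@n0
  join n2 pred n1: n1 stop@n0
  join n2 pred n3: n3→n2 stop@n0
  n0 → ∅
  n1 → {n2}
  n2 → {n2}
  n3 → {n2}
  n4 → ∅

DF(n3) = ["n2"]

Answer: ["n2"]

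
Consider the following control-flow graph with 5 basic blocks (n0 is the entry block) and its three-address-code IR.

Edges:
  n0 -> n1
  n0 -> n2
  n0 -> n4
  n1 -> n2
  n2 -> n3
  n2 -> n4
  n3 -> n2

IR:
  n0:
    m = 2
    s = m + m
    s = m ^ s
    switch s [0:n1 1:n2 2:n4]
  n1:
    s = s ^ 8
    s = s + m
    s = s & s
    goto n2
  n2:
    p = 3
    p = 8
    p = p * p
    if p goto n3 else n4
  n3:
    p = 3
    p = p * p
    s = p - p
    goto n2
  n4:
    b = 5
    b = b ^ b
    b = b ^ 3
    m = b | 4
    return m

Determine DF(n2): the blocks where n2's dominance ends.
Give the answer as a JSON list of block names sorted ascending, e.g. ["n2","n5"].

Answer: ["n2", "n4"]

Working:
idom tree: n1←n0 n2←n0 n3←n2 n4←n0
Dom∩ at merges:
  n2: preds {n0,n1,n3}: {n0} ∩ {n0,n1} ∩ {n0,n2,n3} = {n0}; idom=n0
  n4: preds {n0,n2}: {n0} ∩ {n0,n2} = {n0}; idom=n0

DF derivation:
  join n2 pred n0: · stop@n0
  join n2 pred n1: n1 stop@n0
  join n2 pred n3: n3→n2 stop@n0
  join n4 pred n0: · stop@n0
  join n4 pred n2: n2 stop@n0
  DF(n0)=∅
  DF(n1)={n2}
  DF(n2)={n2,n4}
  DF(n3)={n2}
  DF(n4)=∅

DF(n2) = ["n2", "n4"]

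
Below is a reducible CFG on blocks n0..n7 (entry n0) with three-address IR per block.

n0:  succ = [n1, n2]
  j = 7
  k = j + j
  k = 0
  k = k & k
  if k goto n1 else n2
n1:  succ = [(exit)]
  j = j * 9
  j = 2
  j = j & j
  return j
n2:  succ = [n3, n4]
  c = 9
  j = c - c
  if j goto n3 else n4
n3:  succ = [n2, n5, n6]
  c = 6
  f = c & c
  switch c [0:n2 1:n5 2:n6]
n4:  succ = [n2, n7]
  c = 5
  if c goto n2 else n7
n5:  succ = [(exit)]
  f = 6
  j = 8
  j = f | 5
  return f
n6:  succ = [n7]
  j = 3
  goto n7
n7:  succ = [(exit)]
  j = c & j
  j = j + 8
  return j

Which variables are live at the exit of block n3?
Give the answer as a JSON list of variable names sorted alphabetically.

Per-block:
  n0: {j,k} / ∅
  n1: {j} / {j}
  n2: {c,j} / ∅
  n3: {c,f} / ∅
  n4: {c} / ∅
  n5: {f,j} / ∅
  n6: {j} / ∅
  n7: {j} / {c,j}

Liveness:
  live n0: ∅→{j}
  live n1: {j}→∅
  live n2: ∅→{j}
  live n3: ∅→{c}
  live n4: {j}→{c,j}
  live n5: ∅→∅
  live n6: {c}→{c,j}
  live n7: {c,j}→∅

live-out(n3) = ["c"]

Answer: ["c"]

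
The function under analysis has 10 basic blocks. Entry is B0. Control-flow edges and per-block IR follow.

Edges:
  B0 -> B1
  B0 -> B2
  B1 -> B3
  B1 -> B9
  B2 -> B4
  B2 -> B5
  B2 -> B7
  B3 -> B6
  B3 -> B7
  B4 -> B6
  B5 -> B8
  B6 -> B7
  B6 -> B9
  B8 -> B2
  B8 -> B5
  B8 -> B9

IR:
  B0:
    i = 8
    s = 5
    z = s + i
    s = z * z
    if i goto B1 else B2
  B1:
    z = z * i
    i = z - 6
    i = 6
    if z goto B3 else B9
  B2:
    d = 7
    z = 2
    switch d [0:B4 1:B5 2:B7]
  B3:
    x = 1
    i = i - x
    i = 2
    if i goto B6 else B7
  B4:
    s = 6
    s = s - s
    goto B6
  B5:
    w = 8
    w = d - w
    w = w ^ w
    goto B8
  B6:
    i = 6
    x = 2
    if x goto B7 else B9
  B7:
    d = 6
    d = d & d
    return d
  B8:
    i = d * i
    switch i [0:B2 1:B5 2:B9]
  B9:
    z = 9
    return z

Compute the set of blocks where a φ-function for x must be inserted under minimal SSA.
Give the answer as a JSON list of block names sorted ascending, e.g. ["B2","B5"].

idom tree: B1←B0 B2←B0 B3←B1 B4←B2 B5←B2 B6←B0 B7←B0 B8←B5 B9←B0
Dom∩ at merges:
  B2: preds {B0,B8}: {B0} ∩ {B0,B2,B5,B8} = {B0}; idom=B0
  B5: preds {B2,B8}: {B0,B2} ∩ {B0,B2,B5,B8} = {B0,B2}; idom=B2
  B6: preds {B3,B4}: {B0,B1,B3} ∩ {B0,B2,B4} = {B0}; idom=B0
  B7: preds {B2,B3,B6}: {B0,B2} ∩ {B0,B1,B3} ∩ {B0,B6} = {B0}; idom=B0
  B9: preds {B1,B6,B8}: {B0,B1} ∩ {B0,B6} ∩ {B0,B2,B5,B8} = {B0}; idom=B0

Frontier:
  join B2 pred B0: · stop@B0
  join B2 pred B8: B8→B5→B2 stop@B0
  join B5 pred B2: · stop@B2
  join B5 pred B8: B8→B5 stop@B2
  join B6 pred B3: B3→B1 stop@B0
  join B6 pred B4: B4→B2 stop@B0
  join B7 pred B2: B2 stop@B0
  join B7 pred B3: B3→B1 stop@B0
  join B7 pred B6: B6 stop@B0
  join B9 pred B1: B1 stop@B0
  join B9 pred B6: B6 stop@B0
  join B9 pred B8: B8→B5→B2 stop@B0
  DF(B0)=∅
  DF(B1)={B6,B7,B9}
  DF(B2)={B2,B6,B7,B9}
  DF(B3)={B6,B7}
  DF(B4)={B6}
  DF(B5)={B2,B5,B9}
  DF(B6)={B7,B9}
  DF(B7)=∅
  DF(B8)={B2,B5,B9}
  DF(B9)=∅

φ for x: defs {B3,B6}
  DF⁺ = {B6,B7,B9}

Answer: ["B6", "B7", "B9"]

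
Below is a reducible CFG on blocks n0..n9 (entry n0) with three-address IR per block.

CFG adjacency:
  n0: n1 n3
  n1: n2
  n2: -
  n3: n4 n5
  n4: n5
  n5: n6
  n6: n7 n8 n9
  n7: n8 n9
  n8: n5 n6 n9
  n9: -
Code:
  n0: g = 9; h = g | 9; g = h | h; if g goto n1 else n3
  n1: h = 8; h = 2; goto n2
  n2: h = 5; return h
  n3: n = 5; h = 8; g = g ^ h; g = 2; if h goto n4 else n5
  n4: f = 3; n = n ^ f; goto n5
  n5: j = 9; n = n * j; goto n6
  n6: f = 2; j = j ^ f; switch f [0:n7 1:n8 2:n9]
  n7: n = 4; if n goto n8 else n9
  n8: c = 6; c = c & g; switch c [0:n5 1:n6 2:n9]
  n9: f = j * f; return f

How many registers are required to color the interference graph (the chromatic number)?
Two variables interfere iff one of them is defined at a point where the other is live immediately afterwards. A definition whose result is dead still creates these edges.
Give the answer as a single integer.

Answer: 5

Working:
Block summaries:
  n0: {g,h} / ∅
  n1: {h} / ∅
  n2: {h} / ∅
  n3: {g,h,n} / {g}
  n4: {f,n} / {n}
  n5: {j,n} / {n}
  n6: {f,j} / {j}
  n7: {n} / ∅
  n8: {c} / {g}
  n9: {f} / {f,j}

Liveness:
  n0 li=∅ lo={g}
  n1 li=∅ lo=∅
  n2 li=∅ lo=∅
  n3 li={g} lo={g,n}
  n4 li={g,n} lo={g,n}
  n5 li={g,n} lo={g,j,n}
  n6 li={g,j,n} lo={f,g,j,n}
  n7 li={f,g,j} lo={f,g,j,n}
  n8 li={f,g,j,n} lo={f,g,j,n}
  n9 li={f,j} lo=∅

Interference:
  c — {f,g,j,n}
  f — {c,g,j,n}
  g — {c,f,h,j,n}
  h — {g,n}
  j — {c,f,g,n}
  n — {c,f,g,h,j}

Colouring:
  clique {c,f,g,j,n} ⇒ need ≥ 5
  5-colouring: R0={g}  R1={n}  R2={c,h}  R3={f}  R4={j}
  χ = 5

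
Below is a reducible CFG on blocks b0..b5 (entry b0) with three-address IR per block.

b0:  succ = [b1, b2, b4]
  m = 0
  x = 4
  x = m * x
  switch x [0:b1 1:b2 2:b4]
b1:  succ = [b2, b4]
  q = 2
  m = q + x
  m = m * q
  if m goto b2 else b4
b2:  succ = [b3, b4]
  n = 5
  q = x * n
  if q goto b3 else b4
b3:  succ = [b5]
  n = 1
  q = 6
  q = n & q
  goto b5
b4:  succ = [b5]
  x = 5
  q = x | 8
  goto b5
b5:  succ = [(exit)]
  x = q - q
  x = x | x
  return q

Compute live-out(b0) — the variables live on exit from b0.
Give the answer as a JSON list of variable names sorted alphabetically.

Answer: ["x"]

Analysis:
Block summaries:
  b0: def={m,x} ue=∅
  b1: def={m,q} ue={x}
  b2: def={n,q} ue={x}
  b3: def={n,q} ue=∅
  b4: def={q,x} ue=∅
  b5: def={x} ue={q}

Live sets:
  b0 li=∅ lo={x}
  b1 li={x} lo={x}
  b2 li={x} lo=∅
  b3 li=∅ lo={q}
  b4 li=∅ lo={q}
  b5 li={q} lo=∅

live-out(b0) = ["x"]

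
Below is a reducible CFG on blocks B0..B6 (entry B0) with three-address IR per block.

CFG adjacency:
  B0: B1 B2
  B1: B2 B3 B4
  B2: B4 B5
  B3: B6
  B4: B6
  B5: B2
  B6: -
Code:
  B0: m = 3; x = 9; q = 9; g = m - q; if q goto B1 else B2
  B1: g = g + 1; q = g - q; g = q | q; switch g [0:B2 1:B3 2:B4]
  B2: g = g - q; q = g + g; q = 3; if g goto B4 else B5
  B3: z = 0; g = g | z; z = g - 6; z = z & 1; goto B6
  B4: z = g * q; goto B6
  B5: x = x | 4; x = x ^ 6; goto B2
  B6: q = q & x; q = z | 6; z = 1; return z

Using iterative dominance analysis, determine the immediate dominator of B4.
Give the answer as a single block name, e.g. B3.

idom tree: B1←B0 B2←B0 B3←B1 B4←B0 B5←B2 B6←B0
Dom∩ at merges:
  B2: preds {B0,B1,B5}: {B0} ∩ {B0,B1} ∩ {B0,B2,B5} = {B0}; idom=B0
  B4: preds {B1,B2}: {B0,B1} ∩ {B0,B2} = {B0}; idom=B0
  B6: preds {B3,B4}: {B0,B1,B3} ∩ {B0,B4} = {B0}; idom=B0

idom(B4) = B0

Answer: B0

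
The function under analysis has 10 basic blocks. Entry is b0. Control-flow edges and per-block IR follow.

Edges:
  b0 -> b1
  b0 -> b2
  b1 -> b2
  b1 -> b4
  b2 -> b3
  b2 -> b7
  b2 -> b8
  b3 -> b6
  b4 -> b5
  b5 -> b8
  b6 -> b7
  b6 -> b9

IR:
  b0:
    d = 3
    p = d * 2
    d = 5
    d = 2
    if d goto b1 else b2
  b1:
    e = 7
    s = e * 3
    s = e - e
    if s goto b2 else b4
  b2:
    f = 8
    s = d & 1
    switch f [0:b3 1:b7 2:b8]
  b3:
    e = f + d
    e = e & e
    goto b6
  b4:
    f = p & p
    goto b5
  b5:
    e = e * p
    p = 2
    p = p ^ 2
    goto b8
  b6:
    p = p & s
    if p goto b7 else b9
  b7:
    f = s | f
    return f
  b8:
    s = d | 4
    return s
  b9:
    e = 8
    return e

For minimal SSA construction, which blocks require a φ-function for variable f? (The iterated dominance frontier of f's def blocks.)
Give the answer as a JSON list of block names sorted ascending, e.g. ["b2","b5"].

Answer: ["b8"]

Working:
idom tree: b1←b0 b2←b0 b3←b2 b4←b1 b5←b4 b6←b3 b7←b2 b8←b0 b9←b6
Join-block Dom:
  b2: preds {b0,b1}: {b0} ∩ {b0,b1} = {b0}; idom=b0
  b7: preds {b2,b6}: {b0,b2} ∩ {b0,b2,b3,b6} = {b0,b2}; idom=b2
  b8: preds {b2,b5}: {b0,b2} ∩ {b0,b1,b4,b5} = {b0}; idom=b0

DF walk-up:
  b2←b0: walk · to b0
  b2←b1: walk b1 to b0
  b7←b2: walk · to b2
  b7←b6: walk b6→b3 to b2
  b8←b2: walk b2 to b0
  b8←b5: walk b5→b4→b1 to b0
  b0: DF=∅
  b1: DF={b2,b8}
  b2: DF={b8}
  b3: DF={b7}
  b4: DF={b8}
  b5: DF={b8}
  b6: DF={b7}
  b7: DF=∅
  b8: DF=∅
  b9: DF=∅

φ for f: defs {b2,b4,b7}
  DF⁺ = {b8}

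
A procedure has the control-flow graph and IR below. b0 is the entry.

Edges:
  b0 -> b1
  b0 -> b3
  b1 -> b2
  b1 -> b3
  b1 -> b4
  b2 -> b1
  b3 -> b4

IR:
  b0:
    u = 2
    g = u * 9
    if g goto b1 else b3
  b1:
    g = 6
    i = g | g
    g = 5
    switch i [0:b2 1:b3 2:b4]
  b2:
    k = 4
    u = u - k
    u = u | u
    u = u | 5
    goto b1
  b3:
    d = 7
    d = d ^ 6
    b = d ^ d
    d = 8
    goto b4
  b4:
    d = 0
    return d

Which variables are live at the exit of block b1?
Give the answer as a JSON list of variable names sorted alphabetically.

Answer: ["u"]

Working:
Per-block:
  b0 def {g,u} use ∅
  b1 def {g,i} use ∅
  b2 def {k,u} use {u}
  b3 def {b,d} use ∅
  b4 def {d} use ∅

Backward fixpoint:
  live b0: ∅→{u}
  live b1: {u}→{u}
  live b2: {u}→{u}
  live b3: ∅→∅
  live b4: ∅→∅

live-out(b1) = ["u"]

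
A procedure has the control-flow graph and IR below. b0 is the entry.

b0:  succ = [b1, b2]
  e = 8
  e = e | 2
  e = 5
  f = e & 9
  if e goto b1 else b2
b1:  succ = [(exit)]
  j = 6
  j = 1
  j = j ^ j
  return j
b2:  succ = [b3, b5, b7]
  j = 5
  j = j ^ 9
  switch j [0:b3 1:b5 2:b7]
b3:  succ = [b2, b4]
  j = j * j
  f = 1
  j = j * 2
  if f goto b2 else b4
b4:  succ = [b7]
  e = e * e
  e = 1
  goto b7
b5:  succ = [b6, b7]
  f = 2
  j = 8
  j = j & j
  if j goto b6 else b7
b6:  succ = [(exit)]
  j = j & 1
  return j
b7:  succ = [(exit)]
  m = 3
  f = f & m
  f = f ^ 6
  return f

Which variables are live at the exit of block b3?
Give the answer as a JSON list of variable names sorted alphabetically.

Answer: ["e", "f"]

Derivation:
Per-block:
  b0 def {e,f} use ∅
  b1 def {j} use ∅
  b2 def {j} use ∅
  b3 def {f,j} use {j}
  b4 def {e} use {e}
  b5 def {f,j} use ∅
  b6 def {j} use {j}
  b7 def {f,m} use {f}

Live sets:
  b0: in=∅ out={e,f}
  b1: in=∅ out=∅
  b2: in={e,f} out={e,f,j}
  b3: in={e,j} out={e,f}
  b4: in={e,f} out={f}
  b5: in=∅ out={f,j}
  b6: in={j} out=∅
  b7: in={f} out=∅

live-out(b3) = ["e", "f"]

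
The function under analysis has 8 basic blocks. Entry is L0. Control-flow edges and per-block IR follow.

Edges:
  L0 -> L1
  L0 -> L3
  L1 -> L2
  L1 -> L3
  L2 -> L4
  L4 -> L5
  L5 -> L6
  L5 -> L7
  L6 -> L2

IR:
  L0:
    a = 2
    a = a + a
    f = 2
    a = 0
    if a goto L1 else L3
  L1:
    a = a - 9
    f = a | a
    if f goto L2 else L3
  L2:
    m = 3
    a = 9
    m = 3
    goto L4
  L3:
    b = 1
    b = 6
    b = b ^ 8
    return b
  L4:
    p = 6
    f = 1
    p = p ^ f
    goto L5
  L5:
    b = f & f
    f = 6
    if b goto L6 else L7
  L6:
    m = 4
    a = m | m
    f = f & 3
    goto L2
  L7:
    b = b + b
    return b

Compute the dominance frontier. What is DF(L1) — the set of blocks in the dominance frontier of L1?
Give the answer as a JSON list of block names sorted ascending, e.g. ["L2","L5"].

Answer: ["L3"]

Working:
idom tree: L1←L0 L2←L1 L3←L0 L4←L2 L5←L4 L6←L5 L7←L5
Dom at joins:
  L2: preds {L1,L6}: {L0,L1} ∩ {L0,L1,L2,L4,L5,L6} = {L0,L1}; idom=L1
  L3: preds {L0,L1}: {L0} ∩ {L0,L1} = {L0}; idom=L0

DF derivation:
  L2←L1: walk · to L1
  L2←L6: walk L6→L5→L4→L2 to L1
  L3←L0: walk · to L0
  L3←L1: walk L1 to L0
  DF(L0)=∅
  DF(L1)={L3}
  DF(L2)={L2}
  DF(L3)=∅
  DF(L4)={L2}
  DF(L5)={L2}
  DF(L6)={L2}
  DF(L7)=∅

DF(L1) = ["L3"]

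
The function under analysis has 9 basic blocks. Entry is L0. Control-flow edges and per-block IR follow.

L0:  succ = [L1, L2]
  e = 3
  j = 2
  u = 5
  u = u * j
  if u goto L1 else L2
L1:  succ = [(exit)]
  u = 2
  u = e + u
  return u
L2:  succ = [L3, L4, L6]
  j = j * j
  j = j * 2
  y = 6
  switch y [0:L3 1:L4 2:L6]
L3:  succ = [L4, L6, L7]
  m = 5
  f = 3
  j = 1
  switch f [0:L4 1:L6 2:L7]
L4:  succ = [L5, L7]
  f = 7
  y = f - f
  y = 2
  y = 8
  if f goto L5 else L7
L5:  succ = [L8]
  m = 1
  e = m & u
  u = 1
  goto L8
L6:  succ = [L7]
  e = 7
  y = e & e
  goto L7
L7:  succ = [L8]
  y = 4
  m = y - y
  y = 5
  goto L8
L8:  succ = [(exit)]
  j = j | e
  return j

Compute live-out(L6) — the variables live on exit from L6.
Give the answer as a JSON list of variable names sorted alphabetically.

Answer: ["e", "j"]

Analysis:
Block summaries:
  L0 def {e,j,u} use ∅
  L1 def {u} use {e}
  L2 def {j,y} use {j}
  L3 def {f,j,m} use ∅
  L4 def {f,y} use ∅
  L5 def {e,m,u} use {u}
  L6 def {e,y} use ∅
  L7 def {m,y} use ∅
  L8 def {j} use {e,j}

Backward fixpoint:
  L0 li=∅ lo={e,j,u}
  L1 li={e} lo=∅
  L2 li={e,j,u} lo={e,j,u}
  L3 li={e,u} lo={e,j,u}
  L4 li={e,j,u} lo={e,j,u}
  L5 li={j,u} lo={e,j}
  L6 li={j} lo={e,j}
  L7 li={e,j} lo={e,j}
  L8 li={e,j} lo=∅

live-out(L6) = ["e", "j"]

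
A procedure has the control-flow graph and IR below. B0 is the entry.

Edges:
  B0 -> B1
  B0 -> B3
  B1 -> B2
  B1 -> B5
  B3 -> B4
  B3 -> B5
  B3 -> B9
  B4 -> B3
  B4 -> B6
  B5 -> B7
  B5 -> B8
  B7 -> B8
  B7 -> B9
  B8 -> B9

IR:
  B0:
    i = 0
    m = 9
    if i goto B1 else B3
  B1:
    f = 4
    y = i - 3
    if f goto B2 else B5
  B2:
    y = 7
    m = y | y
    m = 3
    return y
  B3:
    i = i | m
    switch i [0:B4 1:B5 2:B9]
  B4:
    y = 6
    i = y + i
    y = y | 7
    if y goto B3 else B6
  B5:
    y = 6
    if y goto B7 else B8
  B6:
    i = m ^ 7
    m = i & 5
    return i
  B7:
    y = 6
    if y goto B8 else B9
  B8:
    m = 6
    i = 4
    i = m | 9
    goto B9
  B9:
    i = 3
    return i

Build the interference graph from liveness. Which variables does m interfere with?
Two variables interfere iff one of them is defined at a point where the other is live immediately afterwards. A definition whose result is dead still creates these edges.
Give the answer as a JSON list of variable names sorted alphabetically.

Per-block:
  B0 def {i,m} use ∅
  B1 def {f,y} use {i}
  B2 def {m,y} use ∅
  B3 def {i} use {i,m}
  B4 def {i,y} use {i}
  B5 def {y} use ∅
  B6 def {i,m} use {m}
  B7 def {y} use ∅
  B8 def {i,m} use ∅
  B9 def {i} use ∅

Live sets:
  B0: in=∅ out={i,m}
  B1: in={i} out=∅
  B2: in=∅ out=∅
  B3: in={i,m} out={i,m}
  B4: in={i,m} out={i,m}
  B5: in=∅ out=∅
  B6: in={m} out=∅
  B7: in=∅ out=∅
  B8: in=∅ out=∅
  B9: in=∅ out=∅

Conflict graph:
  f: {i,y}
  i: {f,m,y}
  m: {i,y}
  y: {f,i,m}

N(m) = ["i", "y"]

Answer: ["i", "y"]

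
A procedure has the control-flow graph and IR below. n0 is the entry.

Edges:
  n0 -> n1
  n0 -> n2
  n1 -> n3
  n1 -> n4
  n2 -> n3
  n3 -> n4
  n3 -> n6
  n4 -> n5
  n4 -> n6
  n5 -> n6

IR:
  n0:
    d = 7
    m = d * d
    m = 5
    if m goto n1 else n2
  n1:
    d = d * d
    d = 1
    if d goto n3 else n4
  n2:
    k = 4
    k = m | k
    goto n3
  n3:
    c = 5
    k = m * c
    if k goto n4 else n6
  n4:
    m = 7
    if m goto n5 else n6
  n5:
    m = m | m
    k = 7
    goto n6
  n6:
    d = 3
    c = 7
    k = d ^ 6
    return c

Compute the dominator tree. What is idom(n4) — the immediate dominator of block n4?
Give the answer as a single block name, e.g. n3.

idom tree: n1←n0 n2←n0 n3←n0 n4←n0 n5←n4 n6←n0
Join-block Dom:
  n3: preds {n1,n2}: {n0,n1} ∩ {n0,n2} = {n0}; idom=n0
  n4: preds {n1,n3}: {n0,n1} ∩ {n0,n3} = {n0}; idom=n0
  n6: preds {n3,n4,n5}: {n0,n3} ∩ {n0,n4} ∩ {n0,n4,n5} = {n0}; idom=n0

idom(n4) = n0

Answer: n0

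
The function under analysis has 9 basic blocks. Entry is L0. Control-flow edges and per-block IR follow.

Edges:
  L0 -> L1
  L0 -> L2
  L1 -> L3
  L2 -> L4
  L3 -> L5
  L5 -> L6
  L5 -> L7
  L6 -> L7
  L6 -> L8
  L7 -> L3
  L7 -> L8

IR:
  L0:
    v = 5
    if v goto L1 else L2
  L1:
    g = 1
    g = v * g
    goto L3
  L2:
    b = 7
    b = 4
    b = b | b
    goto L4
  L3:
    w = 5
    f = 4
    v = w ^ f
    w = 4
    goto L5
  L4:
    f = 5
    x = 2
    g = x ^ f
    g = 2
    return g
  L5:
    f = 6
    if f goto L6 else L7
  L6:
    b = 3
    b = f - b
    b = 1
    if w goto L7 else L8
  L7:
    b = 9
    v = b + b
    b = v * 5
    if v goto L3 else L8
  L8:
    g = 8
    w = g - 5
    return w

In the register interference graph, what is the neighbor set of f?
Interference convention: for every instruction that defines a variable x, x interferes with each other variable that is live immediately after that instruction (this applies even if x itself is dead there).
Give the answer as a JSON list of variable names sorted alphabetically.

Block summaries:
  L0 def {v} use ∅
  L1 def {g} use {v}
  L2 def {b} use ∅
  L3 def {f,v,w} use ∅
  L4 def {f,g,x} use ∅
  L5 def {f} use ∅
  L6 def {b} use {f,w}
  L7 def {b,v} use ∅
  L8 def {g,w} use ∅

Live sets:
  L0: in=∅ out={v}
  L1: in={v} out=∅
  L2: in=∅ out=∅
  L3: in=∅ out={w}
  L4: in=∅ out=∅
  L5: in={w} out={f,w}
  L6: in={f,w} out=∅
  L7: in=∅ out=∅
  L8: in=∅ out=∅

Interfere edges:
  b↔{f,v,w}
  f↔{b,w,x}
  g↔{v}
  v↔{b,g}
  w↔{b,f}
  x↔{f}

N(f) = ["b", "w", "x"]

Answer: ["b", "w", "x"]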